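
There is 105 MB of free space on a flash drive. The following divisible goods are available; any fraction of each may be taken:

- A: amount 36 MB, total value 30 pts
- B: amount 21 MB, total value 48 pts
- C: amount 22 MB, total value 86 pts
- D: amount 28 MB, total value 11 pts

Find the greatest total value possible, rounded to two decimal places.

174.21

Take in order of value per unit:
- C (86/22 per unit): all 22 → value 86, running total 86.00
- B (48/21 per unit): all 21 → value 48, running total 134.00
- A (30/36 per unit): all 36 → value 30, running total 164.00
- D (11/28 per unit): 26 of 28 → value 26×11/28 = 10.2143, running total 174.21
Total 174.21.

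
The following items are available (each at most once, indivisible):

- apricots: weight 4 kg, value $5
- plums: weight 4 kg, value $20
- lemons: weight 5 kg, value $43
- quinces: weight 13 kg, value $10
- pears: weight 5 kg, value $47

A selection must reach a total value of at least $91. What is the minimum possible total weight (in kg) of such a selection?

Subsets with value ≥ 91, sorted by total weight:
- plums+lemons+pears: weight 14, value 110
- apricots+lemons+pears: weight 14, value 95
- apricots+plums+lemons+pears: weight 18, value 115
- lemons+quinces+pears: weight 23, value 100
Minimum weight: 14 kg.

14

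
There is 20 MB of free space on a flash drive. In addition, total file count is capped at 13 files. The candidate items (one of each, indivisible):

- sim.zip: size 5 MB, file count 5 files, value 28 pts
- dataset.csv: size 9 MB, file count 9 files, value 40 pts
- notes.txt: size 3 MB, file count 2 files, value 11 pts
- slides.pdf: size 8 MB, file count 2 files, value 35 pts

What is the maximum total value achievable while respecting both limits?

Feasible sets respecting both limits:
- dataset.csv+notes.txt+slides.pdf: size 20, file count 13, value 86
- dataset.csv+slides.pdf: size 17, file count 11, value 75
- sim.zip+notes.txt+slides.pdf: size 16, file count 9, value 74
Best: 86 pts.

86 pts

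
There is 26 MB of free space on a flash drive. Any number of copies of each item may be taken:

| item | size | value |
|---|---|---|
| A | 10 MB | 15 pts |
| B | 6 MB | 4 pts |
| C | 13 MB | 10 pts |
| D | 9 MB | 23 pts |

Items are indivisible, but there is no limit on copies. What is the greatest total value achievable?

Best value-per-unit is D at 23/9; filling with it alone gives 2×23 = 46.
Optimal mix: 1×B + 2×D → size 24, value 50.

50 pts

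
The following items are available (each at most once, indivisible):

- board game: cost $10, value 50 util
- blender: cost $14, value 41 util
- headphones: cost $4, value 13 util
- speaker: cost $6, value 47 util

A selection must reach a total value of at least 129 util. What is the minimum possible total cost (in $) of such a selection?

Subsets with value ≥ 129, sorted by total cost:
- board game+blender+speaker: cost 30, value 138
- board game+blender+headphones+speaker: cost 34, value 151
Minimum cost: 30 $.

30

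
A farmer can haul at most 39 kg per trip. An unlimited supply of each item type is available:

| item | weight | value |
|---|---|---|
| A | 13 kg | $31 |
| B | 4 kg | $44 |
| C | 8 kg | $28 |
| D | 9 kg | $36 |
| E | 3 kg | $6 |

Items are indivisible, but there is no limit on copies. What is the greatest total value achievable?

$402

Best value-per-unit is B at 44/4; filling with it alone gives 9×44 = 396.
Optimal mix: 9×B + 1×E → weight 39, value 402.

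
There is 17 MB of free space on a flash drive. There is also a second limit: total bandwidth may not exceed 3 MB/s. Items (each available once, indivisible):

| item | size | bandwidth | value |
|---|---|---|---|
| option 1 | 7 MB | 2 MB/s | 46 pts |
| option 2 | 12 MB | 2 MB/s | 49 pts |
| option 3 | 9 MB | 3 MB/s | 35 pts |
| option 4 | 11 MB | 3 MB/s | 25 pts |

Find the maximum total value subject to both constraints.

49 pts

Feasible sets respecting both limits:
- option 2: size 12, bandwidth 2, value 49
- option 1: size 7, bandwidth 2, value 46
- option 3: size 9, bandwidth 3, value 35
Best: 49 pts.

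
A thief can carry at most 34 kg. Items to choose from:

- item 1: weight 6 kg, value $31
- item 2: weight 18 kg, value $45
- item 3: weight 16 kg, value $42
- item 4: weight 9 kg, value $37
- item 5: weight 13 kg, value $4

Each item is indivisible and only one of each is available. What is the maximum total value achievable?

$113

Check high-value combinations within 34 kg:
- item 1+item 2+item 4: weight 6+18+9=33, value 31+45+37=113
- item 1+item 3+item 4: weight 6+16+9=31, value 31+42+37=110
- item 2+item 3: weight 18+16=34, value 45+42=87
- item 2+item 4: weight 18+9=27, value 45+37=82
- item 3+item 4: weight 16+9=25, value 42+37=79
Best: $113.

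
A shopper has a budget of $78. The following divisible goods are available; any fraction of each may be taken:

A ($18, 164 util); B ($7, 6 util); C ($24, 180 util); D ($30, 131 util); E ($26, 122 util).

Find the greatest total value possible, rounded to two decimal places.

509.67

Take in order of value per unit:
- A (164/18 per unit): all 18 → value 164, running total 164.00
- C (180/24 per unit): all 24 → value 180, running total 344.00
- E (122/26 per unit): all 26 → value 122, running total 466.00
- D (131/30 per unit): 10 of 30 → value 10×131/30 = 43.6667, running total 509.67
Total 509.67.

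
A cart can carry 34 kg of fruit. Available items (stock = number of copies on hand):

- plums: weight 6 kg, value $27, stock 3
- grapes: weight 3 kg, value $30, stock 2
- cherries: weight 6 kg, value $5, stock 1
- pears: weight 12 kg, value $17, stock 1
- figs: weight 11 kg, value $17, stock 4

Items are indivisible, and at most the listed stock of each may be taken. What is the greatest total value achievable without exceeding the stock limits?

$146

Best selections within weight 34 and stock limits:
- 3×plums + 2×grapes + 1×cherries: weight 30, value 146
- 3×plums + 2×grapes: weight 24, value 141
- 2×plums + 2×grapes + 1×figs: weight 29, value 131
- 2×plums + 2×grapes + 1×pears: weight 30, value 131
Best: $146.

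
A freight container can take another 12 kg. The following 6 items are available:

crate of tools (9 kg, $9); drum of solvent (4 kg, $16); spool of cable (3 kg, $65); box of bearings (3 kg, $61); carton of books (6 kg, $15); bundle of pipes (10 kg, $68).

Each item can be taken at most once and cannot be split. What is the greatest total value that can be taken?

Check high-value combinations within 12 kg:
- drum of solvent+spool of cable+box of bearings: weight 4+3+3=10, value 16+65+61=142
- spool of cable+box of bearings+carton of books: weight 3+3+6=12, value 65+61+15=141
- spool of cable+box of bearings: weight 3+3=6, value 65+61=126
- drum of solvent+spool of cable: weight 4+3=7, value 16+65=81
- spool of cable+carton of books: weight 3+6=9, value 65+15=80
Best: $142.

$142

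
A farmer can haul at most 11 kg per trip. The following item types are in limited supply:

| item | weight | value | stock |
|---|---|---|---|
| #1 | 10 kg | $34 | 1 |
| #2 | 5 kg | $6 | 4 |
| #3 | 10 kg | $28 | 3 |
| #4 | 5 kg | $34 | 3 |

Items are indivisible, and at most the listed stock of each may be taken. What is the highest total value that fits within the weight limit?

$68

Best selections within weight 11 and stock limits:
- 2×#4: weight 10, value 68
- 1×#2 + 1×#4: weight 10, value 40
Best: $68.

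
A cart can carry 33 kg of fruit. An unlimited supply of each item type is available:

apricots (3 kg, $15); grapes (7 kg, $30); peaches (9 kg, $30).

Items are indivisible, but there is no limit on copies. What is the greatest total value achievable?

$165

Best value-per-unit is apricots at 15/3, and filling with it alone uses weight 11×3=33. No mix of the others beats 11×15 = 165.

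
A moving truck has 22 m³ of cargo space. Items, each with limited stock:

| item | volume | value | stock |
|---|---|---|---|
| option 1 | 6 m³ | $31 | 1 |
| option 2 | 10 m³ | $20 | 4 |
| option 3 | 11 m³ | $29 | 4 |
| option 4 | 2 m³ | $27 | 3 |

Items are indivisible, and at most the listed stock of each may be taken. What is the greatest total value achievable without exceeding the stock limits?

$132

Best selections within volume 22 and stock limits:
- 1×option 1 + 1×option 2 + 3×option 4: volume 22, value 132
- 1×option 1 + 1×option 3 + 2×option 4: volume 21, value 114
- 1×option 1 + 3×option 4: volume 12, value 112
- 1×option 3 + 3×option 4: volume 17, value 110
Best: $132.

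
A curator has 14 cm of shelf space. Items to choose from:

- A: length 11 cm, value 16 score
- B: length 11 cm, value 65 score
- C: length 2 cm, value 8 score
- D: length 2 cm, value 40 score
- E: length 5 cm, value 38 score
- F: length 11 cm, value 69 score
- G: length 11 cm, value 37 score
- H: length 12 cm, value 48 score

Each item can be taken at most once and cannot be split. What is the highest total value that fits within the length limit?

Check high-value combinations within 14 cm:
- D+F: length 2+11=13, value 40+69=109
- B+D: length 11+2=13, value 65+40=105
- D+H: length 2+12=14, value 40+48=88
- C+D+E: length 2+2+5=9, value 8+40+38=86
- D+E: length 2+5=7, value 40+38=78
Best: 109 score.

109 score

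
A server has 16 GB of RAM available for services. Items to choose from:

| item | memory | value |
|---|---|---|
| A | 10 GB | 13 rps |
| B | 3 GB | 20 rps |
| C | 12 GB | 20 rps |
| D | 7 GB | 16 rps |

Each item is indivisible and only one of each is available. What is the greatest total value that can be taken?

Check high-value combinations within 16 GB:
- B+C: memory 3+12=15, value 20+20=40
- B+D: memory 3+7=10, value 20+16=36
- A+B: memory 10+3=13, value 13+20=33
Best: 40 rps.

40 rps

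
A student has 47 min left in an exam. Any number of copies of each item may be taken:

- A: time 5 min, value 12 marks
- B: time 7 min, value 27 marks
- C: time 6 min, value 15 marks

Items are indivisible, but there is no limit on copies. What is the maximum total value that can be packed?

Best value-per-unit is B at 27/7; filling with it alone gives 6×27 = 162.
Optimal mix: 1×A + 6×B → time 47, value 174.

174 marks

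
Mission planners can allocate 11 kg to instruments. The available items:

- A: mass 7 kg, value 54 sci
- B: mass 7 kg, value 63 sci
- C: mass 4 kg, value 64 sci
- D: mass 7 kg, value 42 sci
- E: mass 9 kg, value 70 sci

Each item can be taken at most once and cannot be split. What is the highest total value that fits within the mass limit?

Check high-value combinations within 11 kg:
- B+C: mass 7+4=11, value 63+64=127
- A+C: mass 7+4=11, value 54+64=118
- C+D: mass 4+7=11, value 64+42=106
- E: mass 9, value 70
Best: 127 sci.

127 sci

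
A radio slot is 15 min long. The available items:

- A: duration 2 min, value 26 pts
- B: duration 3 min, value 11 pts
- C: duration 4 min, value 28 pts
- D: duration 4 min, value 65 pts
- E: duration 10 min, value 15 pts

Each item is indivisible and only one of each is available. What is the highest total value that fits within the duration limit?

This is a 0/1 knapsack; check combinations near the capacity.
- A+B+C+D: duration 2+3+4+4=13, value 26+11+28+65=130
- A+C+D: duration 2+4+4=10, value 26+28+65=119
- B+C+D: duration 3+4+4=11, value 11+28+65=104
- A+B+D: duration 2+3+4=9, value 26+11+65=102
Best: 130 pts.

130 pts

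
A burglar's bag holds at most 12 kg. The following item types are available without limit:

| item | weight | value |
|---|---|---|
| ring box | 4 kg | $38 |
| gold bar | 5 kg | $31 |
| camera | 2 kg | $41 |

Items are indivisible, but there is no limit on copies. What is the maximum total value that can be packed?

$246

Best value-per-unit is camera at 41/2, and filling with it alone uses weight 6×2=12. No mix of the others beats 6×41 = 246.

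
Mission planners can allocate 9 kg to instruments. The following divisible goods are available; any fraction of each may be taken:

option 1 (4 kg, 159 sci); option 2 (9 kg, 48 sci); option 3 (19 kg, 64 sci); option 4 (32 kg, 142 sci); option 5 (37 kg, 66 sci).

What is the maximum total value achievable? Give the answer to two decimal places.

185.67

Take in order of value per unit:
- option 1 (159/4 per unit): all 4 → value 159, running total 159.00
- option 2 (48/9 per unit): 5 of 9 → value 5×48/9 = 26.6667, running total 185.67
Total 185.67.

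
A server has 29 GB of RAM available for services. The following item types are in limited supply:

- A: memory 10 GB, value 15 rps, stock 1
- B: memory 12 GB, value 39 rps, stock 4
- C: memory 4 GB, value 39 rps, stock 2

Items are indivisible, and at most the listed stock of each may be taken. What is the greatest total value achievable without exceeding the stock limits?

117 rps

Top feasible selections:
- 1×B + 2×C: memory 20, value 117
- 2×B + 1×C: memory 28, value 117
Best: 117 rps.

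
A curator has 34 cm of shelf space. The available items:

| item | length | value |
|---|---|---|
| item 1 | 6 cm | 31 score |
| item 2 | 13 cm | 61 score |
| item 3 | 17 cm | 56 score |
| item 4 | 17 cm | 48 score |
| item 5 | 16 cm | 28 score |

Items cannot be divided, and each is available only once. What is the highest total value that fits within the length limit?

Check high-value combinations within 34 cm:
- item 2+item 3: length 13+17=30, value 61+56=117
- item 2+item 4: length 13+17=30, value 61+48=109
- item 3+item 4: length 17+17=34, value 56+48=104
- item 1+item 2: length 6+13=19, value 31+61=92
Best: 117 score.

117 score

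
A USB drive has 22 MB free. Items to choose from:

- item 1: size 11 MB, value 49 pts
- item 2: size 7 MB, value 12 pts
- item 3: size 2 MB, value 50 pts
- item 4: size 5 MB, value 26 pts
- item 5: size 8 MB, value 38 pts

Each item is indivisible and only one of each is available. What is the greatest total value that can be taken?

This is a 0/1 knapsack; check combinations near the capacity.
- item 1+item 3+item 5: size 11+2+8=21, value 49+50+38=137
- item 2+item 3+item 4+item 5: size 7+2+5+8=22, value 12+50+26+38=126
- item 1+item 3+item 4: size 11+2+5=18, value 49+50+26=125
- item 3+item 4+item 5: size 2+5+8=15, value 50+26+38=114
- item 1+item 2+item 3: size 11+7+2=20, value 49+12+50=111
Best: 137 pts.

137 pts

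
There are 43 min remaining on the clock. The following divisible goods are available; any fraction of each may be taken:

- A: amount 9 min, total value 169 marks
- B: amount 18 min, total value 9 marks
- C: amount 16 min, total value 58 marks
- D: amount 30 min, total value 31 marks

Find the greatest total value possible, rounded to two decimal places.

Take in order of value per unit:
- A (169/9 per unit): all 9 → value 169, running total 169.00
- C (58/16 per unit): all 16 → value 58, running total 227.00
- D (31/30 per unit): 18 of 30 → value 18×31/30 = 18.6000, running total 245.60
Total 245.60.

245.60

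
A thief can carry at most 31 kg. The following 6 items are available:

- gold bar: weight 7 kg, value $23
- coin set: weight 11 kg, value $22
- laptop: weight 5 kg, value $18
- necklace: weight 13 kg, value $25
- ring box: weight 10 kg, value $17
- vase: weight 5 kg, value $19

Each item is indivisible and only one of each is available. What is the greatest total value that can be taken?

Check high-value combinations within 31 kg:
- gold bar+laptop+necklace+vase: weight 7+5+13+5=30, value 23+18+25+19=85
- gold bar+coin set+laptop+vase: weight 7+11+5+5=28, value 23+22+18+19=82
- gold bar+laptop+ring box+vase: weight 7+5+10+5=27, value 23+18+17+19=77
- coin set+laptop+ring box+vase: weight 11+5+10+5=31, value 22+18+17+19=76
Best: $85.

$85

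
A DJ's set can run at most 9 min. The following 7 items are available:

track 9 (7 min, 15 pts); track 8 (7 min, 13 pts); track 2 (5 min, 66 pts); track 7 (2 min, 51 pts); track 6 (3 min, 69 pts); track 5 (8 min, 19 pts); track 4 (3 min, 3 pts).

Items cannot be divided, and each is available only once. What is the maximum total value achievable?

Check high-value combinations within 9 min:
- track 2+track 6: duration 5+3=8, value 66+69=135
- track 7+track 6+track 4: duration 2+3+3=8, value 51+69+3=123
- track 7+track 6: duration 2+3=5, value 51+69=120
- track 2+track 7: duration 5+2=7, value 66+51=117
- track 6+track 4: duration 3+3=6, value 69+3=72
Best: 135 pts.

135 pts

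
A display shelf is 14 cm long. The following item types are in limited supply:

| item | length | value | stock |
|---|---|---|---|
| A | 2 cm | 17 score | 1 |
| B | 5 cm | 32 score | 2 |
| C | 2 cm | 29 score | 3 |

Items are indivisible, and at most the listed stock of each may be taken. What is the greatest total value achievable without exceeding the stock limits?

136 score

Top feasible selections:
- 1×A + 1×B + 3×C: length 13, value 136
- 2×B + 2×C: length 14, value 122
- 1×B + 3×C: length 11, value 119
- 1×A + 2×B + 1×C: length 14, value 110
Best: 136 score.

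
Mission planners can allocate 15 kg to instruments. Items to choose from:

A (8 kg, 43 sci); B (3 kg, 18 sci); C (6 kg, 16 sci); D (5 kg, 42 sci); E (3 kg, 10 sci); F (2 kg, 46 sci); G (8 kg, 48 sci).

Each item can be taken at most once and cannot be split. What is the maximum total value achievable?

Check high-value combinations within 15 kg:
- D+F+G: mass 5+2+8=15, value 42+46+48=136
- A+D+F: mass 8+5+2=15, value 43+42+46=131
- B+D+E+F: mass 3+5+3+2=13, value 18+42+10+46=116
- B+F+G: mass 3+2+8=13, value 18+46+48=112
- A+B+F: mass 8+3+2=13, value 43+18+46=107
Best: 136 sci.

136 sci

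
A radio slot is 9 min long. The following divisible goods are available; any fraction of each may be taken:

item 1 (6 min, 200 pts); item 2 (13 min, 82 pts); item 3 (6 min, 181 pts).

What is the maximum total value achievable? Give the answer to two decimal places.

290.50

Take in order of value per unit:
- item 1 (200/6 per unit): all 6 → value 200, running total 200.00
- item 3 (181/6 per unit): 3 of 6 → value 3×181/6 = 90.5000, running total 290.50
Total 290.50.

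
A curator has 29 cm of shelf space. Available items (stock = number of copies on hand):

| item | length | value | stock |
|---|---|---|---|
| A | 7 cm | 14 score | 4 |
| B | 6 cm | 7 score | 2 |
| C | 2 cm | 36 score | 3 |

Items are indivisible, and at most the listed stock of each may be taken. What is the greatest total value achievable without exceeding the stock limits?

Top feasible selections:
- 3×A + 3×C: length 27, value 150
- 2×A + 1×B + 3×C: length 26, value 143
- 2×A + 3×C: length 20, value 136
Best: 150 score.

150 score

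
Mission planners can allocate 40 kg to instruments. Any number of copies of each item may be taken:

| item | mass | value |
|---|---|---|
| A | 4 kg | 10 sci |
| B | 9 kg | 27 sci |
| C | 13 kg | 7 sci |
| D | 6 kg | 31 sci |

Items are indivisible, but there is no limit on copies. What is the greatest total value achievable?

Best value-per-unit is D at 31/6; filling with it alone gives 6×31 = 186.
Optimal mix: 1×A + 6×D → mass 40, value 196.

196 sci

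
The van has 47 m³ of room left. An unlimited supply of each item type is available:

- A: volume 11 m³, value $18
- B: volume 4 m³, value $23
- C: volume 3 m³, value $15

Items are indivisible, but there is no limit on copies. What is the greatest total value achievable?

$268

Best value-per-unit is B at 23/4; filling with it alone gives 11×23 = 253.
Optimal mix: 11×B + 1×C → volume 47, value 268.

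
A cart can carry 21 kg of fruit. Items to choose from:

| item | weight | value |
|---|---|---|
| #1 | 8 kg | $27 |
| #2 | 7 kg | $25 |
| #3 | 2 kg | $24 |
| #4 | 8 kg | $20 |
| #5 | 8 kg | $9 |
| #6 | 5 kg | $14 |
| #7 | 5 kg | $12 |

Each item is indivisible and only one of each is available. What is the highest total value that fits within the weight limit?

$77

This is a 0/1 knapsack; check combinations near the capacity.
- #1+#3+#6+#7: weight 8+2+5+5=20, value 27+24+14+12=77
- #1+#2+#3: weight 8+7+2=17, value 27+25+24=76
- #2+#3+#6+#7: weight 7+2+5+5=19, value 25+24+14+12=75
- #1+#3+#4: weight 8+2+8=18, value 27+24+20=71
- #3+#4+#6+#7: weight 2+8+5+5=20, value 24+20+14+12=70
Best: $77.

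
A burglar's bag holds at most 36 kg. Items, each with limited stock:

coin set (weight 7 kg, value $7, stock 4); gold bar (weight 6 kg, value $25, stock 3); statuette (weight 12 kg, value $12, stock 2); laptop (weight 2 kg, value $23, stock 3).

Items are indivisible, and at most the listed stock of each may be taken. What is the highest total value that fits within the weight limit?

Top feasible selections:
- 3×gold bar + 1×statuette + 3×laptop: weight 36, value 156
- 1×coin set + 3×gold bar + 3×laptop: weight 31, value 151
Best: $156.

$156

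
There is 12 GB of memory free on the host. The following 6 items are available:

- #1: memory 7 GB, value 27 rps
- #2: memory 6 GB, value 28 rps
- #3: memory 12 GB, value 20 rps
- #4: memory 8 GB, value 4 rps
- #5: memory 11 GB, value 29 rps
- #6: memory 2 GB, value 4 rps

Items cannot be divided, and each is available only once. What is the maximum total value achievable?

Check high-value combinations within 12 GB:
- #2+#6: memory 6+2=8, value 28+4=32
- #1+#6: memory 7+2=9, value 27+4=31
- #5: memory 11, value 29
Best: 32 rps.

32 rps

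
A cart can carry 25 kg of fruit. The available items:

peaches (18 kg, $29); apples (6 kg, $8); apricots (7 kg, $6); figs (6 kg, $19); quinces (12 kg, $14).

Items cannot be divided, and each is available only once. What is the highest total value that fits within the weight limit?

$48

This is a 0/1 knapsack; check combinations near the capacity.
- peaches+figs: weight 18+6=24, value 29+19=48
- apples+figs+quinces: weight 6+6+12=24, value 8+19+14=41
- apricots+figs+quinces: weight 7+6+12=25, value 6+19+14=39
Best: $48.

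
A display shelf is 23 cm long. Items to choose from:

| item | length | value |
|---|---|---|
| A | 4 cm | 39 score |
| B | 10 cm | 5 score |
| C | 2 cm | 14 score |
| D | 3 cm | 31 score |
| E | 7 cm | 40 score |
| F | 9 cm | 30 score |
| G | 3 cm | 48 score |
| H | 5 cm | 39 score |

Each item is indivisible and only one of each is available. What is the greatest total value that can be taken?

197 score

Check high-value combinations within 23 cm:
- A+D+E+G+H: length 4+3+7+3+5=22, value 39+31+40+48+39=197
- A+C+E+G+H: length 4+2+7+3+5=21, value 39+14+40+48+39=180
- A+C+D+E+G: length 4+2+3+7+3=19, value 39+14+31+40+48=172
- C+D+E+G+H: length 2+3+7+3+5=20, value 14+31+40+48+39=172
- A+C+D+G+H: length 4+2+3+3+5=17, value 39+14+31+48+39=171
Best: 197 score.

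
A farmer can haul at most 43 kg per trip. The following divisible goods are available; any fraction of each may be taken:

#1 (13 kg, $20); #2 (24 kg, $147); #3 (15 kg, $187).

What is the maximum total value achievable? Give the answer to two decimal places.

340.15

Take in order of value per unit:
- #3 (187/15 per unit): all 15 → value 187, running total 187.00
- #2 (147/24 per unit): all 24 → value 147, running total 334.00
- #1 (20/13 per unit): 4 of 13 → value 4×20/13 = 6.1538, running total 340.15
Total 340.15.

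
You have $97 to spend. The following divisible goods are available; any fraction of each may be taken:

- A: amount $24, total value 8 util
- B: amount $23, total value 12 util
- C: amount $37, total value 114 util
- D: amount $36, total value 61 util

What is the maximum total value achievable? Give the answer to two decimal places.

Take in order of value per unit:
- C (114/37 per unit): all 37 → value 114, running total 114.00
- D (61/36 per unit): all 36 → value 61, running total 175.00
- B (12/23 per unit): all 23 → value 12, running total 187.00
- A (8/24 per unit): 1 of 24 → value 1×8/24 = 0.3333, running total 187.33
Total 187.33.

187.33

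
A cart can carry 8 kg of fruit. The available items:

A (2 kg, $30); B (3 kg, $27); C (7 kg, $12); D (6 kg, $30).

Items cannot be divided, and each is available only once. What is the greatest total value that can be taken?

$60

Check high-value combinations within 8 kg:
- A+D: weight 2+6=8, value 30+30=60
- A+B: weight 2+3=5, value 30+27=57
- A: weight 2, value 30
- D: weight 6, value 30
Best: $60.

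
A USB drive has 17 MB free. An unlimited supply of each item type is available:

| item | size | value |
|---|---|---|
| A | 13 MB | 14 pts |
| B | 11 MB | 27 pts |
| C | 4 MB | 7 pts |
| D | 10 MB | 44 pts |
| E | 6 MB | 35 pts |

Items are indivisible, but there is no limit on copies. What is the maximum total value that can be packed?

79 pts

Best value-per-unit is E at 35/6; filling with it alone gives 2×35 = 70.
Optimal mix: 1×D + 1×E → size 16, value 79.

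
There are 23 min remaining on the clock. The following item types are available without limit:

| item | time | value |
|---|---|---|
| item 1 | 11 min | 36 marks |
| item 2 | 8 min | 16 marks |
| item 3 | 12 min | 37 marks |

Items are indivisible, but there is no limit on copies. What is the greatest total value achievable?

Best value-per-unit is item 1 at 36/11; filling with it alone gives 2×36 = 72.
Optimal mix: 1×item 1 + 1×item 3 → time 23, value 73.

73 marks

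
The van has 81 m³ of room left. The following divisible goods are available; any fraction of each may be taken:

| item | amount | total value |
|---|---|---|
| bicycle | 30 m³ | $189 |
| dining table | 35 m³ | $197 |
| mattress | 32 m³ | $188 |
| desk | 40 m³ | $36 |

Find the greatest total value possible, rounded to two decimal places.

483.94

Take in order of value per unit:
- bicycle (189/30 per unit): all 30 → value 189, running total 189.00
- mattress (188/32 per unit): all 32 → value 188, running total 377.00
- dining table (197/35 per unit): 19 of 35 → value 19×197/35 = 106.9429, running total 483.94
Total 483.94.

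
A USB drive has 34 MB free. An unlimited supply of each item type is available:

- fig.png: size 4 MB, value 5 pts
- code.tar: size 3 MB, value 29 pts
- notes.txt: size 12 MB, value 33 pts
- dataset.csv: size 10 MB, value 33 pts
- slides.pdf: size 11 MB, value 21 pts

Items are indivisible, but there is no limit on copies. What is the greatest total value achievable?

Best value-per-unit is code.tar at 29/3, and filling with it alone uses size 11×3=33. No mix of the others beats 11×29 = 319.

319 pts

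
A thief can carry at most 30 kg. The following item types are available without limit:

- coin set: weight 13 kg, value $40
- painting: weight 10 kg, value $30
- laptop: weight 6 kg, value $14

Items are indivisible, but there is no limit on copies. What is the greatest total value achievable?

Best value-per-unit is coin set at 40/13; filling with it alone gives 2×40 = 80.
Optimal mix: 3×painting → weight 30, value 90.

$90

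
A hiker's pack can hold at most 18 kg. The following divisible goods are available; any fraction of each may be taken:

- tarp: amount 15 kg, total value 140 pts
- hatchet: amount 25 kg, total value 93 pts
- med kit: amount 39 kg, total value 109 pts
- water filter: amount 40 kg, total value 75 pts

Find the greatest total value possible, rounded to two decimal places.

151.16

Take in order of value per unit:
- tarp (140/15 per unit): all 15 → value 140, running total 140.00
- hatchet (93/25 per unit): 3 of 25 → value 3×93/25 = 11.1600, running total 151.16
Total 151.16.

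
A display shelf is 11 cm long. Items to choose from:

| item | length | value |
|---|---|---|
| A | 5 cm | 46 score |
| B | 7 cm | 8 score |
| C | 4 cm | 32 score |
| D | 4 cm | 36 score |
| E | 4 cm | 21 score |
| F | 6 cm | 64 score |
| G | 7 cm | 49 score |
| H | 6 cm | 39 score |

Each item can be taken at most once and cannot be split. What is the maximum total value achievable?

110 score

Check high-value combinations within 11 cm:
- A+F: length 5+6=11, value 46+64=110
- D+F: length 4+6=10, value 36+64=100
- C+F: length 4+6=10, value 32+64=96
- E+F: length 4+6=10, value 21+64=85
- D+G: length 4+7=11, value 36+49=85
Best: 110 score.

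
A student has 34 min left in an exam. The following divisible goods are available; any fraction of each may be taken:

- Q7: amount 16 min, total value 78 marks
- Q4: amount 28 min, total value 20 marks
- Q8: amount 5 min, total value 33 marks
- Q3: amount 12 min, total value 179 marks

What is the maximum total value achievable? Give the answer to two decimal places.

Take in order of value per unit:
- Q3 (179/12 per unit): all 12 → value 179, running total 179.00
- Q8 (33/5 per unit): all 5 → value 33, running total 212.00
- Q7 (78/16 per unit): all 16 → value 78, running total 290.00
- Q4 (20/28 per unit): 1 of 28 → value 1×20/28 = 0.7143, running total 290.71
Total 290.71.

290.71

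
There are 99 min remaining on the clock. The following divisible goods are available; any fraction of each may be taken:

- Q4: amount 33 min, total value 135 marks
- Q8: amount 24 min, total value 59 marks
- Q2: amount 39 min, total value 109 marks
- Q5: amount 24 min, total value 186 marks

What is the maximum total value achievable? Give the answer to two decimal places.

Take in order of value per unit:
- Q5 (186/24 per unit): all 24 → value 186, running total 186.00
- Q4 (135/33 per unit): all 33 → value 135, running total 321.00
- Q2 (109/39 per unit): all 39 → value 109, running total 430.00
- Q8 (59/24 per unit): 3 of 24 → value 3×59/24 = 7.3750, running total 437.38
Total 437.38.

437.38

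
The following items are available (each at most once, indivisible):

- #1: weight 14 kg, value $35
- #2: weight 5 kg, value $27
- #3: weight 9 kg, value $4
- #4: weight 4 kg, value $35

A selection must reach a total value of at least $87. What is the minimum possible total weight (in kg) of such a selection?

23

Subsets with value ≥ 87, sorted by total weight:
- #1+#2+#4: weight 23, value 97
- #1+#2+#3+#4: weight 32, value 101
Minimum weight: 23 kg.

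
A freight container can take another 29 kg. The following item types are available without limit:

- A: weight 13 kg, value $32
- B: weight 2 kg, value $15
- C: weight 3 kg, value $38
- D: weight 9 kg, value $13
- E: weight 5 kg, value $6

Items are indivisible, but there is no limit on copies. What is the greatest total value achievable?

$357

Best value-per-unit is C at 38/3; filling with it alone gives 9×38 = 342.
Optimal mix: 1×B + 9×C → weight 29, value 357.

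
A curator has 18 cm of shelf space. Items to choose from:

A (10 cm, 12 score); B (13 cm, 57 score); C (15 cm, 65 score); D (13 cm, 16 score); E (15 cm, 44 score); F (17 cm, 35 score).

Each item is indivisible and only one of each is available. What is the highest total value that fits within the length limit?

65 score

Check high-value combinations within 18 cm:
- C: length 15, value 65
- B: length 13, value 57
- E: length 15, value 44
Best: 65 score.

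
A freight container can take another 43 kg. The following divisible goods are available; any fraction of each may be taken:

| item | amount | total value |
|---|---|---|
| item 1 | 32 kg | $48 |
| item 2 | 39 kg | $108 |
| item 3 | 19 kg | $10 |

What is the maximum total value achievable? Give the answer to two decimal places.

114.00

Take in order of value per unit:
- item 2 (108/39 per unit): all 39 → value 108, running total 108.00
- item 1 (48/32 per unit): 4 of 32 → value 4×48/32 = 6.0000, running total 114.00
Total 114.00.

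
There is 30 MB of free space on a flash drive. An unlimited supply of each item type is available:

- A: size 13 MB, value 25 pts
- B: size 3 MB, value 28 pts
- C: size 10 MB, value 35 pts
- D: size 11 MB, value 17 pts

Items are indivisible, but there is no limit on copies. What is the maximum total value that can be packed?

280 pts

Best value-per-unit is B at 28/3, and filling with it alone uses size 10×3=30. No mix of the others beats 10×28 = 280.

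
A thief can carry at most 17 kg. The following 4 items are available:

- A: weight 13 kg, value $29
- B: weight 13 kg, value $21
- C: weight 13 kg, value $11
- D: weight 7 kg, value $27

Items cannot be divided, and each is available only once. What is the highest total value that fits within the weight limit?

$29

Check high-value combinations within 17 kg:
- A: weight 13, value 29
- D: weight 7, value 27
- B: weight 13, value 21
- C: weight 13, value 11
Best: $29.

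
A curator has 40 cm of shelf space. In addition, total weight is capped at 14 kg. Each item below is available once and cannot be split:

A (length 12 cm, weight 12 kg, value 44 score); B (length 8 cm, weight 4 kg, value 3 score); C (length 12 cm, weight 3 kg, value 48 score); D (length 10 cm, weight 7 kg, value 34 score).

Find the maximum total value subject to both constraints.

85 score

Feasible sets respecting both limits:
- B+C+D: length 30, weight 14, value 85
- C+D: length 22, weight 10, value 82
- B+C: length 20, weight 7, value 51
Best: 85 score.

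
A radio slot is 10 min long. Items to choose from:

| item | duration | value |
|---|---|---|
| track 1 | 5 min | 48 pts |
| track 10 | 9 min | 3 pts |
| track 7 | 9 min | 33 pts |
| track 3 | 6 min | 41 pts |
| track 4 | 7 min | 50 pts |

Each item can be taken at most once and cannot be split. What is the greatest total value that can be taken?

50 pts

Check high-value combinations within 10 min:
- track 4: duration 7, value 50
- track 1: duration 5, value 48
- track 3: duration 6, value 41
- track 7: duration 9, value 33
- track 10: duration 9, value 3
Best: 50 pts.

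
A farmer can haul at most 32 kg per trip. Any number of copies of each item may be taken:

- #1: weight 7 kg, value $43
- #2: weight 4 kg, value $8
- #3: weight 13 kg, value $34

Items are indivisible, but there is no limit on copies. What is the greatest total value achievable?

Best value-per-unit is #1 at 43/7; filling with it alone gives 4×43 = 172.
Optimal mix: 4×#1 + 1×#2 → weight 32, value 180.

$180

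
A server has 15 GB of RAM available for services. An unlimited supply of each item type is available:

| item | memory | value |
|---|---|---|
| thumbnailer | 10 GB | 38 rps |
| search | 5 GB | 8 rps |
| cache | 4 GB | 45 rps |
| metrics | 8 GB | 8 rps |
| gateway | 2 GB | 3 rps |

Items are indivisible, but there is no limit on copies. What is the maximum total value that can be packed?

Best value-per-unit is cache at 45/4; filling with it alone gives 3×45 = 135.
Optimal mix: 3×cache + 1×gateway → memory 14, value 138.

138 rps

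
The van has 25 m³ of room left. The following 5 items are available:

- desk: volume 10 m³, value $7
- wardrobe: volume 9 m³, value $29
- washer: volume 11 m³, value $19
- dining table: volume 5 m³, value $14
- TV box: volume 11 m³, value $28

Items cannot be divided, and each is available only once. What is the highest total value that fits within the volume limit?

$71

Check high-value combinations within 25 m³:
- wardrobe+dining table+TV box: volume 9+5+11=25, value 29+14+28=71
- wardrobe+washer+dining table: volume 9+11+5=25, value 29+19+14=62
- wardrobe+TV box: volume 9+11=20, value 29+28=57
- desk+wardrobe+dining table: volume 10+9+5=24, value 7+29+14=50
- wardrobe+washer: volume 9+11=20, value 29+19=48
Best: $71.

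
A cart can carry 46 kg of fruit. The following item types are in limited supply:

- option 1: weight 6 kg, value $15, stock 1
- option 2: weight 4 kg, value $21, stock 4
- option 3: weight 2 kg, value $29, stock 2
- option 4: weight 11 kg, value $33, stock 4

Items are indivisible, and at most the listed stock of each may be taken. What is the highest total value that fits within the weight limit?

$208

Top feasible selections:
- 4×option 2 + 2×option 3 + 2×option 4: weight 42, value 208
- 1×option 1 + 3×option 2 + 2×option 3 + 2×option 4: weight 44, value 202
- 2×option 2 + 2×option 3 + 3×option 4: weight 45, value 199
- 1×option 1 + 4×option 2 + 1×option 3 + 2×option 4: weight 46, value 194
Best: $208.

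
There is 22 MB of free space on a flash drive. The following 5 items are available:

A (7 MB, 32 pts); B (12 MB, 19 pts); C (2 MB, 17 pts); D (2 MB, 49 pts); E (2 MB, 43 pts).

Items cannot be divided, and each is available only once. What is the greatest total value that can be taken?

Check high-value combinations within 22 MB:
- A+C+D+E: size 7+2+2+2=13, value 32+17+49+43=141
- B+C+D+E: size 12+2+2+2=18, value 19+17+49+43=128
- A+D+E: size 7+2+2=11, value 32+49+43=124
Best: 141 pts.

141 pts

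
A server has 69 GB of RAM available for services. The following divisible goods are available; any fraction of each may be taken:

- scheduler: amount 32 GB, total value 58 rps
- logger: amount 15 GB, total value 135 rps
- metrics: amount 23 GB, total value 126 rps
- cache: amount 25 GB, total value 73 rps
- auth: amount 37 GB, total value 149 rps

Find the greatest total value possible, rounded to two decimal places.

Take in order of value per unit:
- logger (135/15 per unit): all 15 → value 135, running total 135.00
- metrics (126/23 per unit): all 23 → value 126, running total 261.00
- auth (149/37 per unit): 31 of 37 → value 31×149/37 = 124.8378, running total 385.84
Total 385.84.

385.84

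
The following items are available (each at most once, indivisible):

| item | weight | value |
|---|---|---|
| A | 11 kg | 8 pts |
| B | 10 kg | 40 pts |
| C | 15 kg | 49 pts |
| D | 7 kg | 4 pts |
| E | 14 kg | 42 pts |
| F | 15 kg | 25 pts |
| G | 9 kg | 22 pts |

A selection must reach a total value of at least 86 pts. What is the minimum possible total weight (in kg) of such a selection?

25

Subsets with value ≥ 86, sorted by total weight:
- B+C: weight 25, value 89
- C+E: weight 29, value 91
- B+D+E: weight 31, value 86
Minimum weight: 25 kg.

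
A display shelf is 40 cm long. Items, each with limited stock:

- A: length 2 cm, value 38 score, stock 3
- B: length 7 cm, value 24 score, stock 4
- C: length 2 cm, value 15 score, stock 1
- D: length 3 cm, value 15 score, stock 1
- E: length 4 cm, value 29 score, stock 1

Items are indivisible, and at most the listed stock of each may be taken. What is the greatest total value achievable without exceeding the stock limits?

254 score

Best selections within length 40 and stock limits:
- 3×A + 4×B + 1×C + 1×E: length 40, value 254
- 3×A + 3×B + 1×C + 1×D + 1×E: length 36, value 245
Best: 254 score.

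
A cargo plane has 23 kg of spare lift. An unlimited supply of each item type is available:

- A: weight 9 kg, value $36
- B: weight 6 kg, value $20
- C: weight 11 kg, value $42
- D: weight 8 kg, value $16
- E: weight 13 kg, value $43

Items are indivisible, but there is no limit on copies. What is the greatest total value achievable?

$84

Best value-per-unit is A at 36/9; filling with it alone gives 2×36 = 72.
Optimal mix: 2×C → weight 22, value 84.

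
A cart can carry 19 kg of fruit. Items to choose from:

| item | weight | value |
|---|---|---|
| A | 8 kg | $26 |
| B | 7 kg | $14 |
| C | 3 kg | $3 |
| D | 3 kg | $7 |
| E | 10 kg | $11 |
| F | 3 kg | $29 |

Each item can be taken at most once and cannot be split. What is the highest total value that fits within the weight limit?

$69

This is a 0/1 knapsack; check combinations near the capacity.
- A+B+F: weight 8+7+3=18, value 26+14+29=69
- A+C+D+F: weight 8+3+3+3=17, value 26+3+7+29=65
- A+D+F: weight 8+3+3=14, value 26+7+29=62
- A+C+F: weight 8+3+3=14, value 26+3+29=58
Best: $69.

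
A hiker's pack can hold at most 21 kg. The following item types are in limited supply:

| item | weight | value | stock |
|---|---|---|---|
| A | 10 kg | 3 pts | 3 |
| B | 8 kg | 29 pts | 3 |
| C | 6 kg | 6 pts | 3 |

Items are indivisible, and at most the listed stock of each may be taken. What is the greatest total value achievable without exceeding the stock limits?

Best selections within weight 21 and stock limits:
- 2×B: weight 16, value 58
- 1×B + 2×C: weight 20, value 41
Best: 58 pts.

58 pts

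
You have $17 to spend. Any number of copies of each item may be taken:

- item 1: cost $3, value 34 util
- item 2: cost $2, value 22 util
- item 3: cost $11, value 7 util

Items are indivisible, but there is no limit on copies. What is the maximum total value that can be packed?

Best value-per-unit is item 1 at 34/3; filling with it alone gives 5×34 = 170.
Optimal mix: 5×item 1 + 1×item 2 → cost 17, value 192.

192 util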